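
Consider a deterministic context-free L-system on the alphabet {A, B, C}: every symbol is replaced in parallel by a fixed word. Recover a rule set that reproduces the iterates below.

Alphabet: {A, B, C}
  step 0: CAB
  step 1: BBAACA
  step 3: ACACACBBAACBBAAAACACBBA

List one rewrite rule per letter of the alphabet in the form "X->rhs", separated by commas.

A->AC, B->A, C->BBA

  step 0 ⇒ step 1: CAB ⇒ BBA·AC·A
    A ↦ AC
    B ↦ A
    C ↦ BBA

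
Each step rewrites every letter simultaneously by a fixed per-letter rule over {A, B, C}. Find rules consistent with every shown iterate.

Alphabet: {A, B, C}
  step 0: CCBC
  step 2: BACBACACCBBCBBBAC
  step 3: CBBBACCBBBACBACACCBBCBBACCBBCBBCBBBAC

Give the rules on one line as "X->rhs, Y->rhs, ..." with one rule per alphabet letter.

A->B, B->CBB, C->AC

  step 2 ⇒ step 3: BACBACACCBBCBBBAC ⇒ CBB·B·AC·CBB·B·AC·B·AC·AC·CBB·CBB·AC·CBB·CBB·CBB·B·AC
    A ↦ B
    B ↦ CBB
    C ↦ AC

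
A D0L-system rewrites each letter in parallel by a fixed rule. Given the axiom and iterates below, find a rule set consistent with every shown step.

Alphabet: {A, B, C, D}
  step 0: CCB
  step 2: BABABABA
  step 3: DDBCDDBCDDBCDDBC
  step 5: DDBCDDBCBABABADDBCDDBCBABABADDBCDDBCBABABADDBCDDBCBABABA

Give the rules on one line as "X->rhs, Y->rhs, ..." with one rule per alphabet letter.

  step 2 ⇒ step 3: BABABABA ⇒ DD·BC·DD·BC·DD·BC·DD·BC
    A ↦ BC
    B ↦ DD
    C ↦ D  (constrained at step 0)
    D ↦ BA  (constrained at step 3)

A->BC, B->DD, C->D, D->BA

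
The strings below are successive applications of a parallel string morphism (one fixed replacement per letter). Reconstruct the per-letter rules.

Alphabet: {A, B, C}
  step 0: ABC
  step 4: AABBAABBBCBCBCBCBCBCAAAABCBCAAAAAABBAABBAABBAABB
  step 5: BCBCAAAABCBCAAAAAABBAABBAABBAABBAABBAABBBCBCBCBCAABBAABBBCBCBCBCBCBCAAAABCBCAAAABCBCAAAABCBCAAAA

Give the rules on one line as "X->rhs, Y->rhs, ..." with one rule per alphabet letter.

  step 4 ⇒ step 5: AABBAABBBCBCBCBCBCBCAAAABCBCAAAAAABBAABBAABBAABB ⇒ BC·BC·AA·AA·BC·BC·AA·AA·AA·BB·AA·BB·AA·BB·AA·BB·AA·BB·AA·BB·BC·BC·BC·BC·AA·BB·AA·BB·BC·BC·BC·BC·BC·BC·AA·AA·BC·BC·AA·AA·BC·BC·AA·AA·BC·BC·AA·AA
    A ↦ BC
    B ↦ AA
    C ↦ BB

A->BC, B->AA, C->BB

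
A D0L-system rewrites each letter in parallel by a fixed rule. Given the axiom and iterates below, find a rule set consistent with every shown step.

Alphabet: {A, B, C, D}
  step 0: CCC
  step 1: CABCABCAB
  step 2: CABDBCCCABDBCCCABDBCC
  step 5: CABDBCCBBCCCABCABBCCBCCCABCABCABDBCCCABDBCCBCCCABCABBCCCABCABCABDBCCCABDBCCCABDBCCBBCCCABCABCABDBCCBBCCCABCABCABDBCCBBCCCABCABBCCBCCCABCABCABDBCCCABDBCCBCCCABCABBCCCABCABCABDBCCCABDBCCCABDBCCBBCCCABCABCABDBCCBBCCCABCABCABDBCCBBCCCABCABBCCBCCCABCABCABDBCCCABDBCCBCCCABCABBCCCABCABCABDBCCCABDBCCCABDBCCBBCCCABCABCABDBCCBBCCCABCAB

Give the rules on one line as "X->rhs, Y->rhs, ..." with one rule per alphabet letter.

  step 1 ⇒ step 2: CABCABCAB ⇒ CAB·D·BCC·CAB·D·BCC·CAB·D·BCC
    A ↦ D
    B ↦ BCC
    C ↦ CAB
    D ↦ B  (constrained at step 2)

A->D, B->BCC, C->CAB, D->B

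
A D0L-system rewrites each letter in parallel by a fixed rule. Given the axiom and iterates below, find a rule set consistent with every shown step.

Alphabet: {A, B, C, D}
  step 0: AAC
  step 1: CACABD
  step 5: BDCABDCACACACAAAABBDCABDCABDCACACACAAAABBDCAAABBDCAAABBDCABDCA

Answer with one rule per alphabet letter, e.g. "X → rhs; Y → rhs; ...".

A->CA, B->A, C->BD, D->AB

  step 0 ⇒ step 1: AAC ⇒ CA·CA·BD
    A ↦ CA
    C ↦ BD
    B ↦ A  (constrained at step 1)
    D ↦ AB  (constrained at step 1)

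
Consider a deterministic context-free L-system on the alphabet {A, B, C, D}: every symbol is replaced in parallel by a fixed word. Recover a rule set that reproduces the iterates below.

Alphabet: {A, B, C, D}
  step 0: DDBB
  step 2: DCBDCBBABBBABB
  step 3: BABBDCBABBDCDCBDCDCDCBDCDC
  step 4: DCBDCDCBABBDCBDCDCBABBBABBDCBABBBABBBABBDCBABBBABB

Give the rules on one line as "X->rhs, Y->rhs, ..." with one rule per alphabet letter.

  step 3 ⇒ step 4: BABBDCBABBDCDCBDCDCDCBDCDC ⇒ DC·B·DC·DC·BA·BB·DC·B·DC·DC·BA·BB·BA·BB·DC·BA·BB·BA·BB·BA·BB·DC·BA·BB·BA·BB
    A ↦ B
    B ↦ DC
    C ↦ BB
    D ↦ BA

A->B, B->DC, C->BB, D->BA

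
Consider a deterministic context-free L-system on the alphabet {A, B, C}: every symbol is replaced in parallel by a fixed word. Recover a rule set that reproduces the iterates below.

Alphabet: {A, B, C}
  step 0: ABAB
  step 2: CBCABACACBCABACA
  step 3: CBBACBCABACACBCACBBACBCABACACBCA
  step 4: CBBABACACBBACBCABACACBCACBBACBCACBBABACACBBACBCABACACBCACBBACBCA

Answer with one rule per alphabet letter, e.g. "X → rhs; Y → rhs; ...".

A->CA, B->BA, C->CB

  step 3 ⇒ step 4: CBBACBCABACACBCACBBACBCABACACBCA ⇒ CB·BA·BA·CA·CB·BA·CB·CA·BA·CA·CB·CA·CB·BA·CB·CA·CB·BA·BA·CA·CB·BA·CB·CA·BA·CA·CB·CA·CB·BA·CB·CA
    A ↦ CA
    B ↦ BA
    C ↦ CB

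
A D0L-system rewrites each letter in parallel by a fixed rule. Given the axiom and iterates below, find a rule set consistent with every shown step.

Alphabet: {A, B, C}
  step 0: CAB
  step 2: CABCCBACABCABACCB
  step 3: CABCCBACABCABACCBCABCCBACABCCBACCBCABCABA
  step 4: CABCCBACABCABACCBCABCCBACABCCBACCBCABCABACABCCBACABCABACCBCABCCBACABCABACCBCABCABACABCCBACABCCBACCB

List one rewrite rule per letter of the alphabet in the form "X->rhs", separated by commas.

  step 3 ⇒ step 4: CABCCBACABCABACCBCABCCBACABCCBACCBCABCABA ⇒ CAB·CCB·A·CAB·CAB·A·CCB·CAB·CCB·A·CAB·CCB·A·CCB·CAB·CAB·A·CAB·CCB·A·CAB·CAB·A·CCB·CAB·CCB·A·CAB·CAB·A·CCB·CAB·CAB·A·CAB·CCB·A·CAB·CCB·A·CCB
    A ↦ CCB
    B ↦ A
    C ↦ CAB

A->CCB, B->A, C->CAB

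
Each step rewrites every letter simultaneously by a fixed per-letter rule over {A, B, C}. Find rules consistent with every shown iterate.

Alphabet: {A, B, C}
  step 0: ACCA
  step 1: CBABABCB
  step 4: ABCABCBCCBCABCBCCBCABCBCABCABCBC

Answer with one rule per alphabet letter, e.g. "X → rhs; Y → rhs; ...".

  step 0 ⇒ step 1: ACCA ⇒ CB·AB·AB·CB
    A ↦ CB
    C ↦ AB
    B ↦ C  (constrained at step 1)

A->CB, B->C, C->AB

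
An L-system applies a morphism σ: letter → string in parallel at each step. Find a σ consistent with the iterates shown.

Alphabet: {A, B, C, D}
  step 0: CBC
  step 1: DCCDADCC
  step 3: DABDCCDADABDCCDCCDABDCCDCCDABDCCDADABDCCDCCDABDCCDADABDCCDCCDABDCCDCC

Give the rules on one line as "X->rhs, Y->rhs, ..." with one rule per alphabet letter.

A->DCC, B->DA, C->DCC, D->DAB

  step 0 ⇒ step 1: CBC ⇒ DCC·DA·DCC
    B ↦ DA
    C ↦ DCC
    A ↦ DCC  (constrained at step 1)
    D ↦ DAB  (constrained at step 1)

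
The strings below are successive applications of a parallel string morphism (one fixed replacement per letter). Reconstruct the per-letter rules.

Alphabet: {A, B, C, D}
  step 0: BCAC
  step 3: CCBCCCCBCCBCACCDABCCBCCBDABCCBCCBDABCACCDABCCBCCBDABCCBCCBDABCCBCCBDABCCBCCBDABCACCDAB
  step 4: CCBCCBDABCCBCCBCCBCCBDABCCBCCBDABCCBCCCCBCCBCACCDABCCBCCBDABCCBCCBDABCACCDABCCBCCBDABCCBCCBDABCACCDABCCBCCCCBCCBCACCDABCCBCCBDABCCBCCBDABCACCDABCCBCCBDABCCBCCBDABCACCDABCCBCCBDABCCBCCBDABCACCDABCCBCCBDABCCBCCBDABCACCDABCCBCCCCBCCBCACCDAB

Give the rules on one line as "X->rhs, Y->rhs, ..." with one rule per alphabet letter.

A->CC, B->DAB, C->CCB, D->CA

  step 3 ⇒ step 4: CCBCCCCBCCBCACCDABCCBCCBDABCCBCCBDABCACCDABCCBCCBDABCCBCCBDABCCBCCBDABCCBCCBDABCACCDAB ⇒ CCB·CCB·DAB·CCB·CCB·CCB·CCB·DAB·CCB·CCB·DAB·CCB·CC·CCB·CCB·CA·CC·DAB·CCB·CCB·DAB·CCB·CCB·DAB·CA·CC·DAB·CCB·CCB·DAB·CCB·CCB·DAB·CA·CC·DAB·CCB·CC·CCB·CCB·CA·CC·DAB·CCB·CCB·DAB·CCB·CCB·DAB·CA·CC·DAB·CCB·CCB·DAB·CCB·CCB·DAB·CA·CC·DAB·CCB·CCB·DAB·CCB·CCB·DAB·CA·CC·DAB·CCB·CCB·DAB·CCB·CCB·DAB·CA·CC·DAB·CCB·CC·CCB·CCB·CA·CC·DAB
    A ↦ CC
    B ↦ DAB
    C ↦ CCB
    D ↦ CA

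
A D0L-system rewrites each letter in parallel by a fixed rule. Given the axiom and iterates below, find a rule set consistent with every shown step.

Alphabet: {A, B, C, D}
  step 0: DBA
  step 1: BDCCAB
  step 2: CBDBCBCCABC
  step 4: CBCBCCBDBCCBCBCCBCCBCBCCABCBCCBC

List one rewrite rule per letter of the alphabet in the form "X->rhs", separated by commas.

A->CAB, B->C, C->BC, D->BD

  step 1 ⇒ step 2: BDCCAB ⇒ C·BD·BC·BC·CAB·C
    A ↦ CAB
    B ↦ C
    C ↦ BC
    D ↦ BD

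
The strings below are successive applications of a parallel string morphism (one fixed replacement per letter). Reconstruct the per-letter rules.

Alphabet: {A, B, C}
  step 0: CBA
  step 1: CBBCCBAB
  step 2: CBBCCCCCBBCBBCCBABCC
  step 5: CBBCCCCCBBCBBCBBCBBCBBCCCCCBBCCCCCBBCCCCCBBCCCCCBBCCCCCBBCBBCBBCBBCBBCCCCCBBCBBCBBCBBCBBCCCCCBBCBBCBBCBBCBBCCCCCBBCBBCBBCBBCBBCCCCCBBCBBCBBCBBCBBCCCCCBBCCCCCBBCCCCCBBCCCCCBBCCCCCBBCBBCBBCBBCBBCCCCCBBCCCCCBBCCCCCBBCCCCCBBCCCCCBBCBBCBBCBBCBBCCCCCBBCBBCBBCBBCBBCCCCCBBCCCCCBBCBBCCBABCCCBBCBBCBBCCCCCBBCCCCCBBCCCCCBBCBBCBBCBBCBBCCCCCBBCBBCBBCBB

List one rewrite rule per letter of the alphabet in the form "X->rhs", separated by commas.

A->BAB, B->CC, C->CBB

  step 1 ⇒ step 2: CBBCCBAB ⇒ CBB·CC·CC·CBB·CBB·CC·BAB·CC
    A ↦ BAB
    B ↦ CC
    C ↦ CBB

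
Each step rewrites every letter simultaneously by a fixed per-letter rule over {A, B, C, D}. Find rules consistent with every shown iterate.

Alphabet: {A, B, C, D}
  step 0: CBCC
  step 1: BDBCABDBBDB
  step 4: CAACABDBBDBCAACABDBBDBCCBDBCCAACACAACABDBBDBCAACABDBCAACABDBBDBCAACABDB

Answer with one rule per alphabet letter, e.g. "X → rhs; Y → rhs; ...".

A->C, B->CA, C->BDB, D->A

  step 0 ⇒ step 1: CBCC ⇒ BDB·CA·BDB·BDB
    B ↦ CA
    C ↦ BDB
    A ↦ C  (constrained at step 1)
    D ↦ A  (constrained at step 1)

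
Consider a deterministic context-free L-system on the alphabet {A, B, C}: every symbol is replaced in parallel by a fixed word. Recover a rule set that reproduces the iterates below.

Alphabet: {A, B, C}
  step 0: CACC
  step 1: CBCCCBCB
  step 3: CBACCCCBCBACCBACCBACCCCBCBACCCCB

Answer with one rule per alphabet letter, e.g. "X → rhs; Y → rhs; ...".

  step 0 ⇒ step 1: CACC ⇒ CB·CC·CB·CB
    A ↦ CC
    C ↦ CB
    B ↦ AC  (constrained at step 1)

A->CC, B->AC, C->CB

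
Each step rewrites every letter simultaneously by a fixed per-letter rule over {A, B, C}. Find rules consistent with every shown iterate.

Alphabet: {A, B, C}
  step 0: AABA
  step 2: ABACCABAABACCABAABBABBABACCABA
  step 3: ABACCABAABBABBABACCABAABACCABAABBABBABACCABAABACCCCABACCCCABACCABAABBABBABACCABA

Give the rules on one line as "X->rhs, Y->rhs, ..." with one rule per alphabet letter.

A->ABA, B->CC, C->ABB

  step 2 ⇒ step 3: ABACCABAABACCABAABBABBABACCABA ⇒ ABA·CC·ABA·ABB·ABB·ABA·CC·ABA·ABA·CC·ABA·ABB·ABB·ABA·CC·ABA·ABA·CC·CC·ABA·CC·CC·ABA·CC·ABA·ABB·ABB·ABA·CC·ABA
    A ↦ ABA
    B ↦ CC
    C ↦ ABB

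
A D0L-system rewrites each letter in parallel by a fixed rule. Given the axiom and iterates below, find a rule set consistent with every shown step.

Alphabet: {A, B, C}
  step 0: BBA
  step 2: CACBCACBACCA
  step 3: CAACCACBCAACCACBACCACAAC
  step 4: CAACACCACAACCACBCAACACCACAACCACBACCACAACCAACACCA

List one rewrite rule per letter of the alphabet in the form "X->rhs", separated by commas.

  step 3 ⇒ step 4: CAACCACBCAACCACBACCACAAC ⇒ CA·AC·AC·CA·CA·AC·CA·CB·CA·AC·AC·CA·CA·AC·CA·CB·AC·CA·CA·AC·CA·AC·AC·CA
    A ↦ AC
    B ↦ CB
    C ↦ CA

A->AC, B->CB, C->CA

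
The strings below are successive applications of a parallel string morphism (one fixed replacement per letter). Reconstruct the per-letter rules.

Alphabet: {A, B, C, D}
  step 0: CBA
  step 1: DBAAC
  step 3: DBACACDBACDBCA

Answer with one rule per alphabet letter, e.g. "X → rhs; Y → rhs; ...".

A->AC, B->A, C->DB, D->C

  step 0 ⇒ step 1: CBA ⇒ DB·A·AC
    A ↦ AC
    B ↦ A
    C ↦ DB
    D ↦ C  (constrained at step 1)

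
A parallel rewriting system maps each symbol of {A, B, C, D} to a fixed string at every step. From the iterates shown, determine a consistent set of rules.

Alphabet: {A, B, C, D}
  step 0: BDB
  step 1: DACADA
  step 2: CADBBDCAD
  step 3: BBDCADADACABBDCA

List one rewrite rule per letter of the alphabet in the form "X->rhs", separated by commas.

A->D, B->DA, C->BB, D->CA

  step 2 ⇒ step 3: CADBBDCAD ⇒ BB·D·CA·DA·DA·CA·BB·D·CA
    A ↦ D
    B ↦ DA
    C ↦ BB
    D ↦ CA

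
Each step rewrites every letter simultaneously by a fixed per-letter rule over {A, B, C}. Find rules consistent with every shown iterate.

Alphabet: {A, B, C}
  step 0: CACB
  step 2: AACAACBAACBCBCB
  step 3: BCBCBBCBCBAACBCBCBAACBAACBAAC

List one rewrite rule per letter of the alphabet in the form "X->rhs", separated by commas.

  step 2 ⇒ step 3: AACAACBAACBCBCB ⇒ BC·BC·B·BC·BC·B·AAC·BC·BC·B·AAC·B·AAC·B·AAC
    A ↦ BC
    B ↦ AAC
    C ↦ B

A->BC, B->AAC, C->B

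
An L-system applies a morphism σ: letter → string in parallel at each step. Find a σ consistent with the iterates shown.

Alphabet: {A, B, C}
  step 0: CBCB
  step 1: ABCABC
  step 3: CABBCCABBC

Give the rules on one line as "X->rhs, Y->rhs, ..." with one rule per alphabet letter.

  step 0 ⇒ step 1: CBCB ⇒ AB·C·AB·C
    B ↦ C
    C ↦ AB
    A ↦ B  (constrained at step 1)

A->B, B->C, C->AB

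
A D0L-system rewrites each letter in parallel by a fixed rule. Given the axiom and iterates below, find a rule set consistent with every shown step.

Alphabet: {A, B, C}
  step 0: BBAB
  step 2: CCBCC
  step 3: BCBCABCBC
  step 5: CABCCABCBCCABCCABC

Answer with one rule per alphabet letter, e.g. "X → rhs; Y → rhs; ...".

  step 2 ⇒ step 3: CCBCC ⇒ BC·BC·A·BC·BC
    B ↦ A
    C ↦ BC
    A ↦ C  (constrained at step 0)

A->C, B->A, C->BC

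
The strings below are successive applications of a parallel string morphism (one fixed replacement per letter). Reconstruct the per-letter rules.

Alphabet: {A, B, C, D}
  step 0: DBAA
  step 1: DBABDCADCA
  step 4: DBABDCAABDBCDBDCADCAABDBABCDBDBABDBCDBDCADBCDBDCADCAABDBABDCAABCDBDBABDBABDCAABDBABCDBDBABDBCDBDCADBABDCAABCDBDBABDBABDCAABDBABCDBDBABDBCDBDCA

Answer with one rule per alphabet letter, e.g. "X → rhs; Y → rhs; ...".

A->DCA, B->AB, C->CDB, D->DB

  step 0 ⇒ step 1: DBAA ⇒ DB·AB·DCA·DCA
    A ↦ DCA
    B ↦ AB
    D ↦ DB
    C ↦ CDB  (constrained at step 1)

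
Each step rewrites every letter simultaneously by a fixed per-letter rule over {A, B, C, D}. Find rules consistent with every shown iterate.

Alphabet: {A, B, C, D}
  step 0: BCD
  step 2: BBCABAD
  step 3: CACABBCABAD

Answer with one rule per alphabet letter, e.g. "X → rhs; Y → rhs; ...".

A->B, B->CA, C->B, D->AD

  step 2 ⇒ step 3: BBCABAD ⇒ CA·CA·B·B·CA·B·AD
    A ↦ B
    B ↦ CA
    C ↦ B
    D ↦ AD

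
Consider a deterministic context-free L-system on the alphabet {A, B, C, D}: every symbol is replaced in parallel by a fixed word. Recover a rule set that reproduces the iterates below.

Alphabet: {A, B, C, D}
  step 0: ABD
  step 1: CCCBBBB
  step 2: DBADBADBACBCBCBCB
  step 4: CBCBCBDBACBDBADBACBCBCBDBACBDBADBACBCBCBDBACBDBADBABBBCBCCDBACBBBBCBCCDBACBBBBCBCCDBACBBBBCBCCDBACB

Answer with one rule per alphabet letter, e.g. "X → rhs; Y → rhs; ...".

  step 1 ⇒ step 2: CCCBBBB ⇒ DBA·DBA·DBA·CB·CB·CB·CB
    B ↦ CB
    C ↦ DBA
  step 0 ⇒ step 1: ABD ⇒ CC·CB·BBB
    A ↦ CC
  step 0 ⇒ step 1: ABD ⇒ CC·CB·BBB
    D ↦ BBB

A->CC, B->CB, C->DBA, D->BBB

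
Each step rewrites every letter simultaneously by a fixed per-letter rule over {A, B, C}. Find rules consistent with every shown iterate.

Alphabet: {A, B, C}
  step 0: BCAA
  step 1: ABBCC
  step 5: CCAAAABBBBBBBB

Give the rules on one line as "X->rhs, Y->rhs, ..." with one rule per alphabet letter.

  step 0 ⇒ step 1: BCAA ⇒ A·BB·C·C
    A ↦ C
    B ↦ A
    C ↦ BB

A->C, B->A, C->BB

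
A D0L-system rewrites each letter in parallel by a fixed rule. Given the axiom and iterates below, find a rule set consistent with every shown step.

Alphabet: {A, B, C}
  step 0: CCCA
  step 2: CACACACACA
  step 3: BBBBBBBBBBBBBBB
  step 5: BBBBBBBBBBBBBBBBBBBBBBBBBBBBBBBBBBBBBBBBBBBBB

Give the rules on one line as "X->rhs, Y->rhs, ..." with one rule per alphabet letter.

A->BB, B->CA, C->B

  step 2 ⇒ step 3: CACACACACA ⇒ B·BB·B·BB·B·BB·B·BB·B·BB
    A ↦ BB
    C ↦ B
    B ↦ CA  (constrained at step 3)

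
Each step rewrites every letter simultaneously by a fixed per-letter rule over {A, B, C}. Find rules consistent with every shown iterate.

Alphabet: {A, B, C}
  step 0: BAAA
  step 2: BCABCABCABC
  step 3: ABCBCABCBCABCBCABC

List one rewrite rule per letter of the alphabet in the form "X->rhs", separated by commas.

A->BC, B->A, C->BC

  step 2 ⇒ step 3: BCABCABCABC ⇒ A·BC·BC·A·BC·BC·A·BC·BC·A·BC
    A ↦ BC
    B ↦ A
    C ↦ BC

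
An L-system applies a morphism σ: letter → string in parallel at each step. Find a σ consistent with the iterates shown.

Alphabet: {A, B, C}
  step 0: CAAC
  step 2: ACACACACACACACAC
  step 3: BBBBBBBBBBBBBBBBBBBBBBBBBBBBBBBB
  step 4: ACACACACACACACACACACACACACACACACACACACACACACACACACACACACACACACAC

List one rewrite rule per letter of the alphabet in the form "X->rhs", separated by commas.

  step 3 ⇒ step 4: BBBBBBBBBBBBBBBBBBBBBBBBBBBBBBBB ⇒ AC·AC·AC·AC·AC·AC·AC·AC·AC·AC·AC·AC·AC·AC·AC·AC·AC·AC·AC·AC·AC·AC·AC·AC·AC·AC·AC·AC·AC·AC·AC·AC
    B ↦ AC
  step 2 ⇒ step 3: ACACACACACACACAC ⇒ BB·BB·BB·BB·BB·BB·BB·BB·BB·BB·BB·BB·BB·BB·BB·BB
    A ↦ BB
  step 2 ⇒ step 3: ACACACACACACACAC ⇒ BB·BB·BB·BB·BB·BB·BB·BB·BB·BB·BB·BB·BB·BB·BB·BB
    C ↦ BB

A->BB, B->AC, C->BB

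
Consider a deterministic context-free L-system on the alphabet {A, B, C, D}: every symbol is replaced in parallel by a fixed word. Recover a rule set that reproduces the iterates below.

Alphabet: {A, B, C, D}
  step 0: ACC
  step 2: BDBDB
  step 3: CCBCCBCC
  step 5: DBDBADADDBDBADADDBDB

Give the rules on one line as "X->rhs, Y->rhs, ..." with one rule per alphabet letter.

  step 2 ⇒ step 3: BDBDB ⇒ CC·B·CC·B·CC
    B ↦ CC
    D ↦ B
    A ↦ D  (constrained at step 0)
    C ↦ AD  (constrained at step 0)

A->D, B->CC, C->AD, D->B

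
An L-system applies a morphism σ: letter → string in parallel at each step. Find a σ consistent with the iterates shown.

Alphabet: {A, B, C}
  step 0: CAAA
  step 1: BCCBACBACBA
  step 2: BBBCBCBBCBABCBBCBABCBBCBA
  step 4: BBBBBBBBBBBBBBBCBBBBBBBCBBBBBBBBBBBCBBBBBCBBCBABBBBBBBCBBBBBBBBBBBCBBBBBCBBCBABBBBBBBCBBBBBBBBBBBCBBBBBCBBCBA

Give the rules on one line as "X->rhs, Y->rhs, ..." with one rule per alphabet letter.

  step 1 ⇒ step 2: BCCBACBACBA ⇒ BB·BC·BC·BB·CBA·BC·BB·CBA·BC·BB·CBA
    A ↦ CBA
    B ↦ BB
    C ↦ BC

A->CBA, B->BB, C->BC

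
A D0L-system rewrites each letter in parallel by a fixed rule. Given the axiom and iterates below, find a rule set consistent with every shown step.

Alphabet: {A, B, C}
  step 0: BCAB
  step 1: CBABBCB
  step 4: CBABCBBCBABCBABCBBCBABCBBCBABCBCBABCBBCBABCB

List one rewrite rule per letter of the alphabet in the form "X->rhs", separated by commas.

  step 0 ⇒ step 1: BCAB ⇒ CB·AB·B·CB
    A ↦ B
    B ↦ CB
    C ↦ AB

A->B, B->CB, C->AB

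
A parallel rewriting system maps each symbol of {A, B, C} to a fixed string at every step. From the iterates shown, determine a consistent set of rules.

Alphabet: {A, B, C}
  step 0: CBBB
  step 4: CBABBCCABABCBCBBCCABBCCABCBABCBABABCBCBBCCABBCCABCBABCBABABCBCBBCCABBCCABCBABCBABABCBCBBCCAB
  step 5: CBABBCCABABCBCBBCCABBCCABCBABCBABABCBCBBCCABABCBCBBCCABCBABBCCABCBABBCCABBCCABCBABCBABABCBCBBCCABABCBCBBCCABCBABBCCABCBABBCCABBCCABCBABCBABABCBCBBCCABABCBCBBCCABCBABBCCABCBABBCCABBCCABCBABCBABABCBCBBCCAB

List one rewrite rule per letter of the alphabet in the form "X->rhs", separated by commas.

  step 4 ⇒ step 5: CBABBCCABABCBCBBCCABBCCABCBABCBABABCBCBBCCABBCCABCBABCBABABCBCBBCCABBCCABCBABCBABABCBCBBCCAB ⇒ CB·AB·BCC·AB·AB·CB·CB·BCC·AB·BCC·AB·CB·AB·CB·AB·AB·CB·CB·BCC·AB·AB·CB·CB·BCC·AB·CB·AB·BCC·AB·CB·AB·BCC·AB·BCC·AB·CB·AB·CB·AB·AB·CB·CB·BCC·AB·AB·CB·CB·BCC·AB·CB·AB·BCC·AB·CB·AB·BCC·AB·BCC·AB·CB·AB·CB·AB·AB·CB·CB·BCC·AB·AB·CB·CB·BCC·AB·CB·AB·BCC·AB·CB·AB·BCC·AB·BCC·AB·CB·AB·CB·AB·AB·CB·CB·BCC·AB
    A ↦ BCC
    B ↦ AB
    C ↦ CB

A->BCC, B->AB, C->CB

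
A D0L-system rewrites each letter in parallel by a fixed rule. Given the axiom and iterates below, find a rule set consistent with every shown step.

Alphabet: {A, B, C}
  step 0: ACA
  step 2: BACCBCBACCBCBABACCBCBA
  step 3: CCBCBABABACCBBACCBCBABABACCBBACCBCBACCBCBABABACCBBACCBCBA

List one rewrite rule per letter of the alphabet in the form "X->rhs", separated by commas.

A->CBA, B->CCB, C->BA

  step 2 ⇒ step 3: BACCBCBACCBCBABACCBCBA ⇒ CCB·CBA·BA·BA·CCB·BA·CCB·CBA·BA·BA·CCB·BA·CCB·CBA·CCB·CBA·BA·BA·CCB·BA·CCB·CBA
    A ↦ CBA
    B ↦ CCB
    C ↦ BA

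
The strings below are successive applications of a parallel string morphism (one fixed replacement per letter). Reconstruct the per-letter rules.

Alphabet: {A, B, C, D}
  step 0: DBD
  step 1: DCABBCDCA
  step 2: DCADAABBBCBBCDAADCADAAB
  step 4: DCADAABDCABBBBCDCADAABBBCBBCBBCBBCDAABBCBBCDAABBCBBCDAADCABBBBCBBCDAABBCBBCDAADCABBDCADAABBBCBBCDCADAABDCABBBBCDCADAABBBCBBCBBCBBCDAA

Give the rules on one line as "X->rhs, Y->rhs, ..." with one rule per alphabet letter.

A->B, B->BBC, C->DAA, D->DCA

  step 1 ⇒ step 2: DCABBCDCA ⇒ DCA·DAA·B·BBC·BBC·DAA·DCA·DAA·B
    A ↦ B
    B ↦ BBC
    C ↦ DAA
    D ↦ DCA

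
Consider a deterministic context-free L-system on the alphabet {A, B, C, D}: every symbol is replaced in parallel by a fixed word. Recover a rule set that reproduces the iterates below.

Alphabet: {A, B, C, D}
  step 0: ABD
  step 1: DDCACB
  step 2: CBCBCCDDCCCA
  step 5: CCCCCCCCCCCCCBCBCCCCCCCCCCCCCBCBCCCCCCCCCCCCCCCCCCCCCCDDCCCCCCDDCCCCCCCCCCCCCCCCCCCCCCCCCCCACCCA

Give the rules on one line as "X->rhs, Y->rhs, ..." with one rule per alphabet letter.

A->DD, B->CA, C->CC, D->CB

  step 1 ⇒ step 2: DDCACB ⇒ CB·CB·CC·DD·CC·CA
    A ↦ DD
    B ↦ CA
    C ↦ CC
    D ↦ CB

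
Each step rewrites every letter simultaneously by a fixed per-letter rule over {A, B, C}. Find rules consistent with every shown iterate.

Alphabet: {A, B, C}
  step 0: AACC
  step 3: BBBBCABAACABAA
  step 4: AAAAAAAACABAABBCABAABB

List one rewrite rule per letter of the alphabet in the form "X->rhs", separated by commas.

A->B, B->AA, C->CA

  step 3 ⇒ step 4: BBBBCABAACABAA ⇒ AA·AA·AA·AA·CA·B·AA·B·B·CA·B·AA·B·B
    A ↦ B
    B ↦ AA
    C ↦ CA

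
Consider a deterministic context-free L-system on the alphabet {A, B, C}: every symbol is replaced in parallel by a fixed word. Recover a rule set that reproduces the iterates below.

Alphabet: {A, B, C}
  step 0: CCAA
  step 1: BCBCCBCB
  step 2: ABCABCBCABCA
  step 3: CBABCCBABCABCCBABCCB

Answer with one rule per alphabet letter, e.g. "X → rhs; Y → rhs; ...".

  step 2 ⇒ step 3: ABCABCBCABCA ⇒ CB·A·BC·CB·A·BC·A·BC·CB·A·BC·CB
    A ↦ CB
    B ↦ A
    C ↦ BC

A->CB, B->A, C->BC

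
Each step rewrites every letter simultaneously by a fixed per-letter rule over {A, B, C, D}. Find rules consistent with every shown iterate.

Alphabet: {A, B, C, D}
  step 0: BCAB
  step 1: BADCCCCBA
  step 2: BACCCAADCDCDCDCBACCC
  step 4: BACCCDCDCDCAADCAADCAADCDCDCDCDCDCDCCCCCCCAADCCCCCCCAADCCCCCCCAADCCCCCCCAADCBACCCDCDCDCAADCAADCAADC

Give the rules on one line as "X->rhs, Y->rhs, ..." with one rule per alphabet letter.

  step 1 ⇒ step 2: BADCCCCBA ⇒ BA·CCC·AA·DC·DC·DC·DC·BA·CCC
    A ↦ CCC
    B ↦ BA
    C ↦ DC
    D ↦ AA

A->CCC, B->BA, C->DC, D->AA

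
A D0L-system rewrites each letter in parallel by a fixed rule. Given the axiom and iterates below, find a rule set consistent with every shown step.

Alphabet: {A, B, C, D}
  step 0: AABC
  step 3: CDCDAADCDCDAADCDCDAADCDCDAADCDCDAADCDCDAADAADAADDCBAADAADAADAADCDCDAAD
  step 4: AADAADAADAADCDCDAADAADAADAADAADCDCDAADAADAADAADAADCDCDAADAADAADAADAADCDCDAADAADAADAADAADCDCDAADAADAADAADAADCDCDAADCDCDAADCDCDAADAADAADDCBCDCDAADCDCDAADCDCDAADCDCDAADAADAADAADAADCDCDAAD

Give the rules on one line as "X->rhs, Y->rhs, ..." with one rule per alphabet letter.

  step 3 ⇒ step 4: CDCDAADCDCDAADCDCDAADCDCDAADCDCDAADCDCDAADAADAADDCBAADAADAADAADCDCDAAD ⇒ AAD·AAD·AAD·AAD·CD·CD·AAD·AAD·AAD·AAD·AAD·CD·CD·AAD·AAD·AAD·AAD·AAD·CD·CD·AAD·AAD·AAD·AAD·AAD·CD·CD·AAD·AAD·AAD·AAD·AAD·CD·CD·AAD·AAD·AAD·AAD·AAD·CD·CD·AAD·CD·CD·AAD·CD·CD·AAD·AAD·AAD·DCB·CD·CD·AAD·CD·CD·AAD·CD·CD·AAD·CD·CD·AAD·AAD·AAD·AAD·AAD·CD·CD·AAD
    A ↦ CD
    B ↦ DCB
    C ↦ AAD
    D ↦ AAD

A->CD, B->DCB, C->AAD, D->AAD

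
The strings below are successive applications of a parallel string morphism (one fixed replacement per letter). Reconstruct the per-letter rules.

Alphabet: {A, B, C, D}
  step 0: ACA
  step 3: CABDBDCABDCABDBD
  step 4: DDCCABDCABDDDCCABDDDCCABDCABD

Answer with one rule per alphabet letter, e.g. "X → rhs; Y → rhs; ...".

  step 3 ⇒ step 4: CABDBDCABDCABDBD ⇒ D·DC·CA·BD·CA·BD·D·DC·CA·BD·D·DC·CA·BD·CA·BD
    A ↦ DC
    B ↦ CA
    C ↦ D
    D ↦ BD

A->DC, B->CA, C->D, D->BD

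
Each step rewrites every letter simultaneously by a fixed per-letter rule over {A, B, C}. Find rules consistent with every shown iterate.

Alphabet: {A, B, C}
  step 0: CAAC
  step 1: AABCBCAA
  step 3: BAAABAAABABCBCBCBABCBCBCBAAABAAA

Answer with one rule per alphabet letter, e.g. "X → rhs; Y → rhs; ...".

A->BC, B->BA, C->AA

  step 0 ⇒ step 1: CAAC ⇒ AA·BC·BC·AA
    A ↦ BC
    C ↦ AA
    B ↦ BA  (constrained at step 1)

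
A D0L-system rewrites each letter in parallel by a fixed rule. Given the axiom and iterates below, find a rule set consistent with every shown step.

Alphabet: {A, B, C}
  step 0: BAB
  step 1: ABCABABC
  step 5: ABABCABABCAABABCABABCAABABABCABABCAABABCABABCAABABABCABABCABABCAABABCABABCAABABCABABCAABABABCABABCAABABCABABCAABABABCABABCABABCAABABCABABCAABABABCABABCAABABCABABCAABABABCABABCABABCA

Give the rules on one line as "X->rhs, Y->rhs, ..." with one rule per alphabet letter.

  step 0 ⇒ step 1: BAB ⇒ ABC·AB·ABC
    A ↦ AB
    B ↦ ABC
    C ↦ A  (constrained at step 1)

A->AB, B->ABC, C->A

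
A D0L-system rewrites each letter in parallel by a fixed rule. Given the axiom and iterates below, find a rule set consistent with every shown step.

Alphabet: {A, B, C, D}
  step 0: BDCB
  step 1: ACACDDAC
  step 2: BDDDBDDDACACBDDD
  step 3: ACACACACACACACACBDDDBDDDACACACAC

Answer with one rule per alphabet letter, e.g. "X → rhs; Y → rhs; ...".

A->BD, B->AC, C->DD, D->AC

  step 2 ⇒ step 3: BDDDBDDDACACBDDD ⇒ AC·AC·AC·AC·AC·AC·AC·AC·BD·DD·BD·DD·AC·AC·AC·AC
    A ↦ BD
    B ↦ AC
    C ↦ DD
    D ↦ AC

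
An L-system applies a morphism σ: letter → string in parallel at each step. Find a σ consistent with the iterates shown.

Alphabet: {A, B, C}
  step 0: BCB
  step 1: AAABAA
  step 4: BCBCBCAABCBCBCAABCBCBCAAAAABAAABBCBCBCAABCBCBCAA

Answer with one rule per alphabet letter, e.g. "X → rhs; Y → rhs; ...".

A->BC, B->AA, C->AB

  step 0 ⇒ step 1: BCB ⇒ AA·AB·AA
    B ↦ AA
    C ↦ AB
    A ↦ BC  (constrained at step 1)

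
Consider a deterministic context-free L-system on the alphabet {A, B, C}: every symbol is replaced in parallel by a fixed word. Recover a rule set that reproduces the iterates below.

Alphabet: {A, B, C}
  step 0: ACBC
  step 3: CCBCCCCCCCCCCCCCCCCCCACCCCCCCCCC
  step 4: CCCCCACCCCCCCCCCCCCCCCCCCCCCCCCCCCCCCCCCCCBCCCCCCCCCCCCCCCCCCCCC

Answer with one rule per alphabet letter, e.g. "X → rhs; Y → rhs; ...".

  step 3 ⇒ step 4: CCBCCCCCCCCCCCCCCCCCCACCCCCCCCCC ⇒ CC·CC·CA·CC·CC·CC·CC·CC·CC·CC·CC·CC·CC·CC·CC·CC·CC·CC·CC·CC·CC·BC·CC·CC·CC·CC·CC·CC·CC·CC·CC·CC
    A ↦ BC
    B ↦ CA
    C ↦ CC

A->BC, B->CA, C->CC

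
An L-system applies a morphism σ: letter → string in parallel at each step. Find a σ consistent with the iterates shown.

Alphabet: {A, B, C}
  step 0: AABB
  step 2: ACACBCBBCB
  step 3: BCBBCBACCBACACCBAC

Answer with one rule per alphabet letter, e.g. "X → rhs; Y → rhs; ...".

A->B, B->AC, C->CB

  step 2 ⇒ step 3: ACACBCBBCB ⇒ B·CB·B·CB·AC·CB·AC·AC·CB·AC
    A ↦ B
    B ↦ AC
    C ↦ CB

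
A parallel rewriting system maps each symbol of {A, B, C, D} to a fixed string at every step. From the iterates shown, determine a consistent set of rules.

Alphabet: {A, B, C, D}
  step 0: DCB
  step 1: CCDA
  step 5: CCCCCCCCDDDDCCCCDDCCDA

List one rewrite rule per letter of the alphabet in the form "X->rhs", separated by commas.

  step 0 ⇒ step 1: DCB ⇒ CC·D·A
    B ↦ A
    C ↦ D
    D ↦ CC
    A ↦ DCB  (constrained at step 1)

A->DCB, B->A, C->D, D->CC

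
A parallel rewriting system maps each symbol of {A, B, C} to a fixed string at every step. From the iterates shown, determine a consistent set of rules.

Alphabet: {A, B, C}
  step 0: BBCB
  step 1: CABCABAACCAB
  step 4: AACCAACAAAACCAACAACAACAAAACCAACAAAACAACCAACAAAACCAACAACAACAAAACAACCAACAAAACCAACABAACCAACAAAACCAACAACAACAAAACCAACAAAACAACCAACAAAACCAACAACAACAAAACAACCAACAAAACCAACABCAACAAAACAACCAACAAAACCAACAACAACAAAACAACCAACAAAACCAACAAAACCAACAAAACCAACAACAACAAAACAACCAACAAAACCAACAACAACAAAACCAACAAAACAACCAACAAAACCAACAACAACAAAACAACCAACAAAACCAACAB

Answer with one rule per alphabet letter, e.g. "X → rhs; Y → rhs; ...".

  step 0 ⇒ step 1: BBCB ⇒ CAB·CAB·AAC·CAB
    B ↦ CAB
    C ↦ AAC
    A ↦ CAA  (constrained at step 1)

A->CAA, B->CAB, C->AAC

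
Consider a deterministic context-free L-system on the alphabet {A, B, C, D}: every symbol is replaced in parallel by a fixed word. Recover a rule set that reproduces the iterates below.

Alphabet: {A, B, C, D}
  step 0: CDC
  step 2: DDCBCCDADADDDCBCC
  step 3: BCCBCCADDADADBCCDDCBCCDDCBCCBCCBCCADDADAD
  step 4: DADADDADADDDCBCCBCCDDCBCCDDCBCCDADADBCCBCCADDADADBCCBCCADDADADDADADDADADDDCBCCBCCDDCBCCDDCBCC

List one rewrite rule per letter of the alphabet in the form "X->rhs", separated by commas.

A->DDC, B->D, C->AD, D->BCC

  step 3 ⇒ step 4: BCCBCCADDADADBCCDDCBCCDDCBCCBCCBCCADDADAD ⇒ D·AD·AD·D·AD·AD·DDC·BCC·BCC·DDC·BCC·DDC·BCC·D·AD·AD·BCC·BCC·AD·D·AD·AD·BCC·BCC·AD·D·AD·AD·D·AD·AD·D·AD·AD·DDC·BCC·BCC·DDC·BCC·DDC·BCC
    A ↦ DDC
    B ↦ D
    C ↦ AD
    D ↦ BCC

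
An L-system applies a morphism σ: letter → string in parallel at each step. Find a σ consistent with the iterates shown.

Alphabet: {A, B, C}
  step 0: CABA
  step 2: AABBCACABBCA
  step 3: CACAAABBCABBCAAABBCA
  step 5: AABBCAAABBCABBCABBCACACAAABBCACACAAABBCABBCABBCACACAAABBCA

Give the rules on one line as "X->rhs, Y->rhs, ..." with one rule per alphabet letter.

  step 2 ⇒ step 3: AABBCACABBCA ⇒ CA·CA·A·A·BB·CA·BB·CA·A·A·BB·CA
    A ↦ CA
    B ↦ A
    C ↦ BB

A->CA, B->A, C->BB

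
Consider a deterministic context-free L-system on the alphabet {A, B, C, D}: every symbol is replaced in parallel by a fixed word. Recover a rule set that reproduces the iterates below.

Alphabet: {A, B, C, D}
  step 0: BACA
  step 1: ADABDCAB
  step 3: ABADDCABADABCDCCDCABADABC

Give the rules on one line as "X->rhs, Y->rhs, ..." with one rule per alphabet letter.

A->AB, B->AD, C->DC, D->C

  step 0 ⇒ step 1: BACA ⇒ AD·AB·DC·AB
    A ↦ AB
    B ↦ AD
    C ↦ DC
    D ↦ C  (constrained at step 1)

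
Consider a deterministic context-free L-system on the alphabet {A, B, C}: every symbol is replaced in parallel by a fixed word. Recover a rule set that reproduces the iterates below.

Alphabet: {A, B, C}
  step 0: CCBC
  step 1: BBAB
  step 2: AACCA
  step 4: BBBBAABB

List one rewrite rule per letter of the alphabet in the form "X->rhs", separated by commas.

A->CC, B->A, C->B

  step 1 ⇒ step 2: BBAB ⇒ A·A·CC·A
    A ↦ CC
    B ↦ A
  step 0 ⇒ step 1: CCBC ⇒ B·B·A·B
    C ↦ B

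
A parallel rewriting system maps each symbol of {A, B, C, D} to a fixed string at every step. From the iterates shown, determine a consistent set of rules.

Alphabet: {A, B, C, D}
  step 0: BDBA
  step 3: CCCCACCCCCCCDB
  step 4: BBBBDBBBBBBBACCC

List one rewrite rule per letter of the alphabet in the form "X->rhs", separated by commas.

A->D, B->CC, C->B, D->AC

  step 3 ⇒ step 4: CCCCACCCCCCCDB ⇒ B·B·B·B·D·B·B·B·B·B·B·B·AC·CC
    A ↦ D
    B ↦ CC
    C ↦ B
    D ↦ AC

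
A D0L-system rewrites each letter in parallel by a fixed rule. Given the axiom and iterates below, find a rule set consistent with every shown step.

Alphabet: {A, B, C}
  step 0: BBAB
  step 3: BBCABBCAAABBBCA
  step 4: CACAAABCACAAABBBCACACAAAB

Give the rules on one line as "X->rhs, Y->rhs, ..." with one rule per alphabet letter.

A->B, B->CA, C->AA

  step 3 ⇒ step 4: BBCABBCAAABBBCA ⇒ CA·CA·AA·B·CA·CA·AA·B·B·B·CA·CA·CA·AA·B
    A ↦ B
    B ↦ CA
    C ↦ AA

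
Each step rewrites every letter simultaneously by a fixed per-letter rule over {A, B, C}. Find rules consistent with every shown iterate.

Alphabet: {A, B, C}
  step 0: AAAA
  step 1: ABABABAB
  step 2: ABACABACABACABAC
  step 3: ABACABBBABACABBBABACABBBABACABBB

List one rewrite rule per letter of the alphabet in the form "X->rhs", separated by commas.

  step 2 ⇒ step 3: ABACABACABACABAC ⇒ AB·AC·AB·BB·AB·AC·AB·BB·AB·AC·AB·BB·AB·AC·AB·BB
    A ↦ AB
    B ↦ AC
    C ↦ BB

A->AB, B->AC, C->BB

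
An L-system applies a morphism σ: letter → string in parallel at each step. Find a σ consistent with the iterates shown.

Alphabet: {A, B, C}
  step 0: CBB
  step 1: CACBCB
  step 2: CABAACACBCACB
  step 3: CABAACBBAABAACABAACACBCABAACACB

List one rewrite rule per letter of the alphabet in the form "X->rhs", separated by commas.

A->BAA, B->CB, C->CA

  step 2 ⇒ step 3: CABAACACBCACB ⇒ CA·BAA·CB·BAA·BAA·CA·BAA·CA·CB·CA·BAA·CA·CB
    A ↦ BAA
    B ↦ CB
    C ↦ CA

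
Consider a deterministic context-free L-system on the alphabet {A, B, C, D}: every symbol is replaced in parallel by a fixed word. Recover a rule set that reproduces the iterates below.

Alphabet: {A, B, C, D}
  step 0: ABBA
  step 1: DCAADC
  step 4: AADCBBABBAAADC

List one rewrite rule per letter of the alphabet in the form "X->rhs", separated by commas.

A->DC, B->A, C->B, D->CC

  step 0 ⇒ step 1: ABBA ⇒ DC·A·A·DC
    A ↦ DC
    B ↦ A
    C ↦ B  (constrained at step 1)
    D ↦ CC  (constrained at step 1)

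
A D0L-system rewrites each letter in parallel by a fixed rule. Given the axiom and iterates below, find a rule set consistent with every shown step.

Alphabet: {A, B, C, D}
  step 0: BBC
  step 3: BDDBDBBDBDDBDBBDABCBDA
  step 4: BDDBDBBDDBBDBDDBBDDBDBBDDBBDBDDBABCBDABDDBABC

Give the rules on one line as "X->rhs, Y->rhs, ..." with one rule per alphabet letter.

  step 3 ⇒ step 4: BDDBDBBDBDDBDBBDABCBDA ⇒ BD·DB·DB·BD·DB·BD·BD·DB·BD·DB·DB·BD·DB·BD·BD·DB·ABC·BD·A·BD·DB·ABC
    A ↦ ABC
    B ↦ BD
    C ↦ A
    D ↦ DB

A->ABC, B->BD, C->A, D->DB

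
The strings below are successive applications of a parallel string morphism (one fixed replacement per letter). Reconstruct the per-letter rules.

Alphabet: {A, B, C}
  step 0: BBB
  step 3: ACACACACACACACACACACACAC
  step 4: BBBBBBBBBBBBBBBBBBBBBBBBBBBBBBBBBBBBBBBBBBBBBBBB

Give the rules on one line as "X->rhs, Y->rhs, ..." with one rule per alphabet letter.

A->BBB, B->AC, C->B

  step 3 ⇒ step 4: ACACACACACACACACACACACAC ⇒ BBB·B·BBB·B·BBB·B·BBB·B·BBB·B·BBB·B·BBB·B·BBB·B·BBB·B·BBB·B·BBB·B·BBB·B
    A ↦ BBB
    C ↦ B
    B ↦ AC  (constrained at step 0)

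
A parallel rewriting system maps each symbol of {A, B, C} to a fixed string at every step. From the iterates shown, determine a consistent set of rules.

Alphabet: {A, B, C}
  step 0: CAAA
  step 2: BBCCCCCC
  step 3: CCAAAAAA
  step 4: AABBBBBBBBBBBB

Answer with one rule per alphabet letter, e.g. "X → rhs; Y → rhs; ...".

  step 3 ⇒ step 4: CCAAAAAA ⇒ A·A·BB·BB·BB·BB·BB·BB
    A ↦ BB
    C ↦ A
  step 2 ⇒ step 3: BBCCCCCC ⇒ C·C·A·A·A·A·A·A
    B ↦ C

A->BB, B->C, C->A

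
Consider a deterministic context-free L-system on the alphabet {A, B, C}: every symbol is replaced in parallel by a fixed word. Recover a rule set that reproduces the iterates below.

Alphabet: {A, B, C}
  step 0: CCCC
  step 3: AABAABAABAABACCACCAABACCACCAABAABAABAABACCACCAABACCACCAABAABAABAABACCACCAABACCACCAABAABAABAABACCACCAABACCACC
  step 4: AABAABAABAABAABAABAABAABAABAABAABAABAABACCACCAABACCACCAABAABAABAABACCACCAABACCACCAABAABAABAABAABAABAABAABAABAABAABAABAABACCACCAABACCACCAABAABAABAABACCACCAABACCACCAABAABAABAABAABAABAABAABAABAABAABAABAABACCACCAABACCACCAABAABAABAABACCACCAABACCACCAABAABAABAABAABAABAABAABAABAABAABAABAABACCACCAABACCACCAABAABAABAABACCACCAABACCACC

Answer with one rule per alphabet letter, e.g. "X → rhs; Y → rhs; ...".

  step 3 ⇒ step 4: AABAABAABAABACCACCAABACCACCAABAABAABAABACCACCAABACCACCAABAABAABAABACCACCAABACCACCAABAABAABAABACCACCAABACCACC ⇒ AAB·AAB·AAB·AAB·AAB·AAB·AAB·AAB·AAB·AAB·AAB·AAB·AAB·ACC·ACC·AAB·ACC·ACC·AAB·AAB·AAB·AAB·ACC·ACC·AAB·ACC·ACC·AAB·AAB·AAB·AAB·AAB·AAB·AAB·AAB·AAB·AAB·AAB·AAB·AAB·ACC·ACC·AAB·ACC·ACC·AAB·AAB·AAB·AAB·ACC·ACC·AAB·ACC·ACC·AAB·AAB·AAB·AAB·AAB·AAB·AAB·AAB·AAB·AAB·AAB·AAB·AAB·ACC·ACC·AAB·ACC·ACC·AAB·AAB·AAB·AAB·ACC·ACC·AAB·ACC·ACC·AAB·AAB·AAB·AAB·AAB·AAB·AAB·AAB·AAB·AAB·AAB·AAB·AAB·ACC·ACC·AAB·ACC·ACC·AAB·AAB·AAB·AAB·ACC·ACC·AAB·ACC·ACC
    A ↦ AAB
    B ↦ AAB
    C ↦ ACC

A->AAB, B->AAB, C->ACC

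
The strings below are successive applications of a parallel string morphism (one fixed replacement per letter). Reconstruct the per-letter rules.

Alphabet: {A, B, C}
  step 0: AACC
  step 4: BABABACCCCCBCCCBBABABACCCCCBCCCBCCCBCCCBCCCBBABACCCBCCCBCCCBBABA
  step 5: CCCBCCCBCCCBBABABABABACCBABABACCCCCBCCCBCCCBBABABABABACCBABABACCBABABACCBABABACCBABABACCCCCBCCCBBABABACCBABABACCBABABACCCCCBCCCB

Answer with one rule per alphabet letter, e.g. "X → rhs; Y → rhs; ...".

A->CB, B->CC, C->BA

  step 4 ⇒ step 5: BABABACCCCCBCCCBBABABACCCCCBCCCBCCCBCCCBCCCBBABACCCBCCCBCCCBBABA ⇒ CC·CB·CC·CB·CC·CB·BA·BA·BA·BA·BA·CC·BA·BA·BA·CC·CC·CB·CC·CB·CC·CB·BA·BA·BA·BA·BA·CC·BA·BA·BA·CC·BA·BA·BA·CC·BA·BA·BA·CC·BA·BA·BA·CC·CC·CB·CC·CB·BA·BA·BA·CC·BA·BA·BA·CC·BA·BA·BA·CC·CC·CB·CC·CB
    A ↦ CB
    B ↦ CC
    C ↦ BA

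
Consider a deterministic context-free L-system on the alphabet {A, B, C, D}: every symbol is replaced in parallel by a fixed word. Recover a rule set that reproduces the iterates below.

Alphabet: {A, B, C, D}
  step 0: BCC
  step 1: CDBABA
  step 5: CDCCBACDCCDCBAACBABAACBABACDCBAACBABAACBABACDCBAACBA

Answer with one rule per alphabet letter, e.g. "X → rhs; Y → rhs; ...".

A->C, B->CD, C->BA, D->AC

  step 0 ⇒ step 1: BCC ⇒ CD·BA·BA
    B ↦ CD
    C ↦ BA
    A ↦ C  (constrained at step 1)
    D ↦ AC  (constrained at step 1)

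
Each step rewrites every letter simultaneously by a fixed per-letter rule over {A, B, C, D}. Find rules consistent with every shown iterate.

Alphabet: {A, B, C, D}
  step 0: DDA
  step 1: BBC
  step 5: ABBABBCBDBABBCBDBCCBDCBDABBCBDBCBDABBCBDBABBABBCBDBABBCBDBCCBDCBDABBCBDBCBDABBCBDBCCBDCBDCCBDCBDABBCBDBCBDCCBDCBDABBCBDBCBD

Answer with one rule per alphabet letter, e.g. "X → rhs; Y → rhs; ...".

  step 0 ⇒ step 1: DDA ⇒ B·B·C
    A ↦ C
    D ↦ B
    B ↦ CBD  (constrained at step 1)
    C ↦ ABB  (constrained at step 1)

A->C, B->CBD, C->ABB, D->B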